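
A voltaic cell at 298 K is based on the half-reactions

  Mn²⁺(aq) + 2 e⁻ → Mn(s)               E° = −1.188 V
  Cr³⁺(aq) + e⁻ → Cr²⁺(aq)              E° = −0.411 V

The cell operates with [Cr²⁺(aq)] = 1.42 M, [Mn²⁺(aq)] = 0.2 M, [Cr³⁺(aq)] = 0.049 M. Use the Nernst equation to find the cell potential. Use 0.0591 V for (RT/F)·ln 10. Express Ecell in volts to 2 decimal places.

+0.71 V

Cr³⁺/Cr²⁺ is reduced (cathode, E° = −0.411 V) and Mn²⁺/Mn is oxidized (anode).
E°cell = −0.411 − (−1.188) = +0.777 V, with n = 2 electrons transferred.
For the overall reaction 2 Cr³⁺(aq) + Mn(s) → 2 Cr²⁺(aq) + Mn²⁺(aq), Q = ([Cr²⁺(aq)]^2·[Mn²⁺(aq)]) / [Cr³⁺(aq)]^2 = 168, giving log Q = 2.225.
E = E° − (0.0591/n)·log Q = +0.777 − (0.0591/2)(2.225) = +0.71 V.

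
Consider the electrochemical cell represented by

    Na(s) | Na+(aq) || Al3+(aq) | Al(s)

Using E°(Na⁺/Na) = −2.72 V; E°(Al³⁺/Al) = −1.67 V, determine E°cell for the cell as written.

+1.05 V

By convention the left-hand electrode in cell notation is the anode (oxidation) and the right-hand electrode is the cathode (reduction).
E°cell = E°(right) − E°(left) = −1.67 − (−2.72) = +1.05 V.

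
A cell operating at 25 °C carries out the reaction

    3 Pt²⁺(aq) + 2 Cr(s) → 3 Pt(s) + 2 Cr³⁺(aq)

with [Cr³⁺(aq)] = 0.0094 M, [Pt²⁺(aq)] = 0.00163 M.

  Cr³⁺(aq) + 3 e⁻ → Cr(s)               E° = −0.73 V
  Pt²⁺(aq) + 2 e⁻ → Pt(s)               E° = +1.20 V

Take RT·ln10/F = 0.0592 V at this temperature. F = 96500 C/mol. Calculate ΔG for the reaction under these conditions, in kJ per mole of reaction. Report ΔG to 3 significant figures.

With Pt²⁺/Pt reduced at the cathode, E°cell = +1.20 − (−0.73) = +1.93 V and n = 6.
Here Q = [Cr³⁺(aq)]^2 / [Pt²⁺(aq)]^3 = 2.04×10^4 (log Q = 4.310), giving E = +1.93 − (0.0592/6)·(4.310) = +1.8875 V.
Finally ΔG = −nFE = −(6)(96500 C/mol)(+1.8875 V) = −1090 kJ/mol.

−1090 kJ/mol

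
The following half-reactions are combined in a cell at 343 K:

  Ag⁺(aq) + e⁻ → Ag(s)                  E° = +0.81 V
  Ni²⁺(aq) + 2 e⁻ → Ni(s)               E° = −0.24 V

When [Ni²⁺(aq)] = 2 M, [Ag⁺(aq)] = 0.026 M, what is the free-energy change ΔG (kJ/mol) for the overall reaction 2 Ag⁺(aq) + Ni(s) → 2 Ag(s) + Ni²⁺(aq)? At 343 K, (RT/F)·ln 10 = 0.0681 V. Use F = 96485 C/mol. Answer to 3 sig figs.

−180 kJ/mol

With Ag⁺/Ag reduced at the cathode, E°cell = +0.81 − (−0.24) = +1.05 V and n = 2.
Q = [Ni²⁺(aq)] / [Ag⁺(aq)]^2 = 2.96×10^3, so log Q = 3.471 and E = +1.05 − (0.0681/2)(3.471) = +0.9318 V.
ΔG = −nFE = −(2)(96485)(+0.9318) J/mol = −180 kJ/mol.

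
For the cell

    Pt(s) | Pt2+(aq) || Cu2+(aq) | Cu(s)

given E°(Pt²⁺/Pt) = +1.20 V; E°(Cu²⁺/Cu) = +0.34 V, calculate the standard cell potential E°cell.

−0.86 V

By convention the left-hand electrode in cell notation is the anode (oxidation) and the right-hand electrode is the cathode (reduction).
E°cell = E°(right) − E°(left) = +0.34 − (+1.20) = −0.86 V.
The negative sign shows that, as written, the cell would require an external voltage to drive the reaction.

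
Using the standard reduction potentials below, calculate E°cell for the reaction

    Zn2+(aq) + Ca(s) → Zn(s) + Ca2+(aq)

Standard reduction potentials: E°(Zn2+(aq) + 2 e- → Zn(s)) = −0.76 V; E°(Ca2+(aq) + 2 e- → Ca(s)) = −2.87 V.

+2.11 V

In the reaction as written, Zn2+(aq) is reduced (cathode) and Ca2+(aq) is produced by oxidation at the anode.
E°cell = E°(cathode) − E°(anode) = −0.76 − (−2.87) = +2.11 V.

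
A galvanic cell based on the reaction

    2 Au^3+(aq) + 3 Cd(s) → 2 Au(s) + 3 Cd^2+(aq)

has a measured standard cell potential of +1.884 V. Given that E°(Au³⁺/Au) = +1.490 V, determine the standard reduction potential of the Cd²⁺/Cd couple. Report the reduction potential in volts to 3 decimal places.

−0.394 V

In the reaction as written the Au³⁺/Au couple is reduced (cathode) and Cd²⁺/Cd is oxidized (anode), so E°cell = E°(Au³⁺/Au) − E°(Cd²⁺/Cd).
E°(Cd²⁺/Cd) = E°(cathode) − E°cell = +1.490 − (+1.884) = −0.394 V.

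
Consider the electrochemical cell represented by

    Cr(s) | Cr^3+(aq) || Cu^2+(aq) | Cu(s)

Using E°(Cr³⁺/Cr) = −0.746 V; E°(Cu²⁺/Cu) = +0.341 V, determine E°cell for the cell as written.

By convention the left-hand electrode in cell notation is the anode (oxidation) and the right-hand electrode is the cathode (reduction).
E°cell = E°(right) − E°(left) = +0.341 − (−0.746) = +1.087 V.

+1.087 V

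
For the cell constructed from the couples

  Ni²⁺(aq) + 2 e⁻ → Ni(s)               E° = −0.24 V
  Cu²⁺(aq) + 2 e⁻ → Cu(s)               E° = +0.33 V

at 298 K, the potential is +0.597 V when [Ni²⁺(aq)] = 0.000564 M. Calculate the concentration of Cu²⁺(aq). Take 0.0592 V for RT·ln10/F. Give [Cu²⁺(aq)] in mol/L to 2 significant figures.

With Cu²⁺/Cu at the cathode and Ni²⁺/Ni at the anode, E°cell = +0.33 − (−0.24) = +0.57 V (n = 2).
Rearranging E = E° − (0.0592/n)·log Q gives log Q = 2(+0.57 − (+0.597))/0.0592 = −0.912.
For Cu²⁺(aq) + Ni(s) → Cu(s) + Ni²⁺(aq), the reaction quotient is Q = [Ni²⁺(aq)] / [Cu²⁺(aq)].
Solving for the unknown gives log [Cu²⁺(aq)] = −2.337, so [Cu²⁺(aq)] ≈ 0.0046 M.

0.0046 M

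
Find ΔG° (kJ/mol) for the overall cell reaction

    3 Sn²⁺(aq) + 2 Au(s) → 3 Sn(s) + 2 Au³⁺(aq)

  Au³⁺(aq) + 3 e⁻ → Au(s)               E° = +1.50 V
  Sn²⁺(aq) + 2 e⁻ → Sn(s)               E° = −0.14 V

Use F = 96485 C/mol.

In the reaction as written Sn²⁺(aq) is reduced, so the Sn²⁺/Sn couple is the cathode and Au³⁺/Au is the anode.
E°cell = −0.14 − (+1.50) = −1.64 V; balancing electrons gives n = 6.
ΔG° = −nFE°cell = −(6)(96485)(−1.64) J/mol = +949 kJ/mol.

+949 kJ/mol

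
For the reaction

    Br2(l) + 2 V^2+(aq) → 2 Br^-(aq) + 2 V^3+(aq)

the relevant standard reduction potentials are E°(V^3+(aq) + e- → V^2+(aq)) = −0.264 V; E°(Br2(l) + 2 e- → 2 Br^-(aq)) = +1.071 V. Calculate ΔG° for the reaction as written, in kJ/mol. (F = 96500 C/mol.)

−258 kJ/mol

In the reaction as written Br2(l) is reduced, so the Br₂/Br⁻ couple is the cathode and V³⁺/V²⁺ is the anode.
E°cell = +1.071 − (−0.264) = +1.335 V; balancing electrons gives n = 2.
ΔG° = −nFE°cell = −(2)(96500)(+1.335) J/mol = −258 kJ/mol.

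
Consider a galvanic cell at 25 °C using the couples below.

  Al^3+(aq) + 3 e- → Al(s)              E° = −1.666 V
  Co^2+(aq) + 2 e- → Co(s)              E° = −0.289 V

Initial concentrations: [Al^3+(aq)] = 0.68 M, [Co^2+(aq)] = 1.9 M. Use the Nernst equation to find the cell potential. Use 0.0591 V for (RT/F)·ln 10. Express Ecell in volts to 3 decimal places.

+1.389 V

Co²⁺/Co is reduced (cathode, E° = −0.289 V) and Al³⁺/Al is oxidized (anode).
The standard potential is −0.289 − (−1.666) = +1.377 V and the balanced reaction transfers n = 6 electrons.
For the overall reaction 3 Co^2+(aq) + 2 Al(s) → 3 Co(s) + 2 Al^3+(aq), Q = [Al^3+(aq)]^2 / [Co^2+(aq)]^3 = 0.0674, giving log Q = −1.171.
By the Nernst equation, E = +1.377 − (0.0591/6)·(−1.171) = +1.389 V.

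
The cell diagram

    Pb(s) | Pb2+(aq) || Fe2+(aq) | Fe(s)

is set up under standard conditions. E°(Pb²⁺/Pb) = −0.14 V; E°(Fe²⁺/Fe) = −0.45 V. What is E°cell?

−0.31 V

By convention the left-hand electrode in cell notation is the anode (oxidation) and the right-hand electrode is the cathode (reduction).
E°cell = E°(right) − E°(left) = −0.45 − (−0.14) = −0.31 V.
The negative sign shows that, as written, the cell would require an external voltage to drive the reaction.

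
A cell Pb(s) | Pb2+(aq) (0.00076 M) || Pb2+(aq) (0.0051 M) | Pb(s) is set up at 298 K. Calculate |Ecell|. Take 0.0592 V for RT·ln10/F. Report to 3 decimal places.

0.024 V

For a concentration cell E°cell = 0, since both electrodes use the same couple.
The compartment with the higher Pb2+(aq) concentration (0.0051 M) acts as the cathode; ions are reduced there and produced at the dilute (0.00076 M) anode.
With n = 2, Ecell = −(0.0592/2)·log([dilute]/[conc]) = −(0.0592/2)·log(0.00076/0.0051) = +0.024 V.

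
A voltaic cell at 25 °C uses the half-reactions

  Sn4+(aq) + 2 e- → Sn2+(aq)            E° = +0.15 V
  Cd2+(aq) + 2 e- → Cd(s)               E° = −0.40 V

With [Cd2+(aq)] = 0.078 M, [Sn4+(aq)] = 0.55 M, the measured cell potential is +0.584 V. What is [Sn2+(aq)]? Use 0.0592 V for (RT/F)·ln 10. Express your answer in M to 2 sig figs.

The Sn⁴⁺/Sn²⁺ couple has the larger reduction potential, so it is the cathode: E°cell = +0.15 − (−0.40) = +0.55 V and n = 2.
From the Nernst equation, log Q = n(E° − E)/0.0592 = 2·(+0.55 − (+0.584))/0.0592 = −1.149.
For Sn4+(aq) + Cd(s) → Sn2+(aq) + Cd2+(aq), the reaction quotient is Q = ([Sn2+(aq)]·[Cd2+(aq)]) / [Sn4+(aq)].
Substituting the known concentrations and solving, log [Sn2+(aq)] = −0.301 and [Sn2+(aq)] = 0.50 M.

0.50 M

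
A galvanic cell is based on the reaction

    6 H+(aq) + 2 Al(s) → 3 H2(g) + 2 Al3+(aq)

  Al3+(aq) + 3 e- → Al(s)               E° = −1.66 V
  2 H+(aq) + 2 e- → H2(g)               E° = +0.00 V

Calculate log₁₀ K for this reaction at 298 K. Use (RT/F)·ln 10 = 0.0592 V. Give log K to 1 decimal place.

log K = 168.2

The 2H⁺/H₂ couple is reduced (cathode); E°cell = +0.00 − (−1.66) = +1.66 V with n = 6.
At equilibrium E = 0, so log K = nE°cell / 0.0592 = (6)(+1.66) / 0.0592 = 168.2.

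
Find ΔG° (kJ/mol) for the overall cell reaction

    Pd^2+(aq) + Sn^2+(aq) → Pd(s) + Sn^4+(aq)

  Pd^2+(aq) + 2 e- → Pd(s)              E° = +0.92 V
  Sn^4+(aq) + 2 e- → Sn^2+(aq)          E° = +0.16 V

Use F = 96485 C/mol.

In the reaction as written Pd^2+(aq) is reduced, so the Pd²⁺/Pd couple is the cathode and Sn⁴⁺/Sn²⁺ is the anode.
E°cell = +0.92 − (+0.16) = +0.76 V; balancing electrons gives n = 2.
ΔG° = −nFE°cell = −(2)(96485)(+0.76) J/mol = −147 kJ/mol.

−147 kJ/mol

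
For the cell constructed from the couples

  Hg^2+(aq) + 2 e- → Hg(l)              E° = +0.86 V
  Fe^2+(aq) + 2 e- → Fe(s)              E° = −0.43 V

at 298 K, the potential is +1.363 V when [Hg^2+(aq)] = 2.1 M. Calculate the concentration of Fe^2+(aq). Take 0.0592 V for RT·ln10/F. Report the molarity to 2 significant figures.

Hg²⁺/Hg is the cathode (higher E°); E°cell = +0.86 − (−0.43) = +1.29 V with n = 2.
From the Nernst equation, log Q = n(E° − E)/0.0592 = 2·(+1.29 − (+1.363))/0.0592 = −2.466.
For Hg^2+(aq) + Fe(s) → Hg(l) + Fe^2+(aq), the reaction quotient is Q = [Fe^2+(aq)] / [Hg^2+(aq)].
Isolating [Fe^2+(aq)] in Q = 10^{−2.466} yields log [Fe^2+(aq)] = −2.144, i.e. 0.0072 M.

0.0072 M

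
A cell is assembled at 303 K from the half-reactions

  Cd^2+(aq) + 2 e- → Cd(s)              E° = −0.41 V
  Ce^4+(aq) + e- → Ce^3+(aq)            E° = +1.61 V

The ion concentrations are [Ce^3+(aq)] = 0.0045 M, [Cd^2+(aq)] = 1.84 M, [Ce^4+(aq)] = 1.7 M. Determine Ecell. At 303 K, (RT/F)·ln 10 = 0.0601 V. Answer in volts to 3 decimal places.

Ce⁴⁺/Ce³⁺ is reduced (cathode, E° = +1.61 V) and Cd²⁺/Cd is oxidized (anode).
E°cell = +1.61 − (−0.41) = +2.02 V, with n = 2 electrons transferred.
Balancing gives 2 Ce^4+(aq) + Cd(s) → 2 Ce^3+(aq) + Cd^2+(aq); hence Q = ([Ce^3+(aq)]^2·[Cd^2+(aq)]) / [Ce^4+(aq)]^2 = 1.29×10^−5 (log Q = −4.890).
Applying E = E° − (RT ln10/nF)·log Q gives +2.02 − (0.0601/2)(−4.890) = +2.167 V.

+2.167 V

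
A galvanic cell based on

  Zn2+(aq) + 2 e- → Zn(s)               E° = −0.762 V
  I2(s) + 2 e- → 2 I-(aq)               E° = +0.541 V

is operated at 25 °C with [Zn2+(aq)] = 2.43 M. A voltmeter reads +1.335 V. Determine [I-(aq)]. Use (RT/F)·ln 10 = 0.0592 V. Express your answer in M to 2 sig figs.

The I₂/I⁻ couple has the larger reduction potential, so it is the cathode: E°cell = +0.541 − (−0.762) = +1.303 V and n = 2.
From the Nernst equation, log Q = n(E° − E)/0.0592 = 2·(+1.303 − (+1.335))/0.0592 = −1.081.
For I2(s) + Zn(s) → 2 I-(aq) + Zn2+(aq), the reaction quotient is Q = [I-(aq)]^2·[Zn2+(aq)].
Isolating [I-(aq)] in Q = 10^{−1.081} yields log [I-(aq)] = −0.733, i.e. 0.18 M.

0.18 M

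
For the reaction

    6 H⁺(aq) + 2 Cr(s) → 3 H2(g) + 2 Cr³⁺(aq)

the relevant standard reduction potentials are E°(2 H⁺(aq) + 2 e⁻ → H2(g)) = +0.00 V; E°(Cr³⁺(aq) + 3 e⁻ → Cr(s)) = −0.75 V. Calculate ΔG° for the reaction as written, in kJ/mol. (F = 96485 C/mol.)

In the reaction as written H⁺(aq) is reduced, so the 2H⁺/H₂ couple is the cathode and Cr³⁺/Cr is the anode.
E°cell = +0.00 − (−0.75) = +0.75 V; balancing electrons gives n = 6.
ΔG° = −nFE°cell = −(6)(96485)(+0.75) J/mol = −434 kJ/mol.

−434 kJ/mol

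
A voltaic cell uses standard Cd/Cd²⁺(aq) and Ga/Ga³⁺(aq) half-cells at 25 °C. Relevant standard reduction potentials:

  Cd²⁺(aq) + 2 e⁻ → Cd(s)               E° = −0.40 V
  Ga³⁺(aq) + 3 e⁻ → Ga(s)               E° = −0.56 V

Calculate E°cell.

+0.16 V

The Cd²⁺/Cd couple has the higher E°, so Cd ion is reduced (cathode) and Ga is oxidized (anode).
E°cell = E°(cathode) − E°(anode) = −0.40 − (−0.56) = +0.16 V.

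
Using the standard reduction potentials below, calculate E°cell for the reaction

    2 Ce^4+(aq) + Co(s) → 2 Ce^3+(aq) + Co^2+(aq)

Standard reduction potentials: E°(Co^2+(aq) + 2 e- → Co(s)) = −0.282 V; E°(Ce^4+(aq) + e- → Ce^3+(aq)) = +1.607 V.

+1.889 V

Ce^4+(aq) gains electrons, so the Ce⁴⁺/Ce³⁺ couple is the cathode; the Co²⁺/Co couple is the anode.
E°cell = E°(cathode) − E°(anode) = +1.607 − (−0.282) = +1.889 V.
The positive value indicates the reaction is spontaneous as written.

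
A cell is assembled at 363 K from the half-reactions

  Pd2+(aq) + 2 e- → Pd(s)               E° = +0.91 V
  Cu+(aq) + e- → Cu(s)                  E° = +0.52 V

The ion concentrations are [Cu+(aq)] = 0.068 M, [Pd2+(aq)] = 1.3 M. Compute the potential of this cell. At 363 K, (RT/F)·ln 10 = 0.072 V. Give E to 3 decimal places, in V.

+0.478 V

The Pd²⁺/Pd couple has the more positive E°, so it is the cathode; Cu⁺/Cu is the anode.
The standard potential is +0.91 − (+0.52) = +0.39 V and the balanced reaction transfers n = 2 electrons.
Balancing gives Pd2+(aq) + 2 Cu(s) → Pd(s) + 2 Cu+(aq); hence Q = [Cu+(aq)]^2 / [Pd2+(aq)] = 0.00356 (log Q = −2.449).
E = E° − (0.072/n)·log Q = +0.39 − (0.072/2)(−2.449) = +0.478 V.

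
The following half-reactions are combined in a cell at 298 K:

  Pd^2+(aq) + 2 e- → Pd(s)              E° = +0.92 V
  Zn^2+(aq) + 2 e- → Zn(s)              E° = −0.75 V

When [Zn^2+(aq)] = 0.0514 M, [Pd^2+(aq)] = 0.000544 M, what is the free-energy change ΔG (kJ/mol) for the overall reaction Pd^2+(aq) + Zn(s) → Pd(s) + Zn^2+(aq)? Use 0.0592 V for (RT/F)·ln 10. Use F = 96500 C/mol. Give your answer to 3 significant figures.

The standard cell potential is +0.92 − (−0.75) = +1.67 V, with n = 2 electrons in the balanced equation.
Here Q = [Zn^2+(aq)] / [Pd^2+(aq)] = 94.5 (log Q = 1.975), giving E = +1.67 − (0.0592/2)·(1.975) = +1.6115 V.
Then ΔG = −nFE = −2 × 96500 × +1.6115 J/mol = −311 kJ/mol.

−311 kJ/mol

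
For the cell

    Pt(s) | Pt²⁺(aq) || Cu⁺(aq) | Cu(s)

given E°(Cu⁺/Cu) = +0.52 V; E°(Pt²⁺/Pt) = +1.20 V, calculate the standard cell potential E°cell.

−0.68 V

By convention the left-hand electrode in cell notation is the anode (oxidation) and the right-hand electrode is the cathode (reduction).
E°cell = E°(right) − E°(left) = +0.52 − (+1.20) = −0.68 V.
The negative sign shows that, as written, the cell would require an external voltage to drive the reaction.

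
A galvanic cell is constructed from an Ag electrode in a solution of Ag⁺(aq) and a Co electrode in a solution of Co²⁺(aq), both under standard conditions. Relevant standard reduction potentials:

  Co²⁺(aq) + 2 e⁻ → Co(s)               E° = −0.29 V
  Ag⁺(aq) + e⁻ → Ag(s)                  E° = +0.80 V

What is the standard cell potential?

Of the two couples in this cell, the one with the more positive reduction potential is reduced at the cathode: here that is Ag⁺/Ag (+0.80 V); Co²⁺/Co (−0.29 V) is the anode.
E°cell = E°(cathode) − E°(anode) = +0.80 − (−0.29) = +1.09 V.

+1.09 V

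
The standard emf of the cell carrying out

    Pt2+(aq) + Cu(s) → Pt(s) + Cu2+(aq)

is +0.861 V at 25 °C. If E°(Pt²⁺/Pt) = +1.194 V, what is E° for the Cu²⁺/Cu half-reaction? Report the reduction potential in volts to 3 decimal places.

In the reaction as written the Pt²⁺/Pt couple is reduced (cathode) and Cu²⁺/Cu is oxidized (anode), so E°cell = E°(Pt²⁺/Pt) − E°(Cu²⁺/Cu).
E°(Cu²⁺/Cu) = E°(cathode) − E°cell = +1.194 − (+0.861) = +0.333 V.

+0.333 V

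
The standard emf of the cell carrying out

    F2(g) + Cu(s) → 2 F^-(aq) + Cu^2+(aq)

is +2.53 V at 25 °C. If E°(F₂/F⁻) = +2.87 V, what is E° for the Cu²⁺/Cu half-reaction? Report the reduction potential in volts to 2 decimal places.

+0.34 V

In the reaction as written the F₂/F⁻ couple is reduced (cathode) and Cu²⁺/Cu is oxidized (anode), so E°cell = E°(F₂/F⁻) − E°(Cu²⁺/Cu).
E°(Cu²⁺/Cu) = E°(cathode) − E°cell = +2.87 − (+2.53) = +0.34 V.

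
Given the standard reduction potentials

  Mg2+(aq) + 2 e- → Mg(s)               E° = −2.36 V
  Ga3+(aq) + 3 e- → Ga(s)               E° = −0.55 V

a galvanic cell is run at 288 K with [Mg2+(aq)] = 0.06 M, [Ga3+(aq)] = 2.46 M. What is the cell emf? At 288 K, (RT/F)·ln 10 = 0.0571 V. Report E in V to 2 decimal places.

+1.85 V

Since E°(Ga³⁺/Ga) > E°(Mg²⁺/Mg), Ga³⁺/Ga serves as the cathode.
The standard potential is −0.55 − (−2.36) = +1.81 V and the balanced reaction transfers n = 6 electrons.
For the overall reaction 2 Ga3+(aq) + 3 Mg(s) → 2 Ga(s) + 3 Mg2+(aq), Q = [Mg2+(aq)]^3 / [Ga3+(aq)]^2 = 3.57×10^−5, giving log Q = −4.447.
By the Nernst equation, E = +1.81 − (0.0571/6)·(−4.447) = +1.85 V.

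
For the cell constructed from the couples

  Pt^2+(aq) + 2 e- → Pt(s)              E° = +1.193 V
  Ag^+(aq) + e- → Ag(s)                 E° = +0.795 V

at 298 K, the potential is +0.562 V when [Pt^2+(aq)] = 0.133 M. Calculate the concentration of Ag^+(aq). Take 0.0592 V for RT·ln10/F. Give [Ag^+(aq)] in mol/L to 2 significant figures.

0.00062 M

Pt²⁺/Pt is the cathode (higher E°); E°cell = +1.193 − (+0.795) = +0.398 V with n = 2.
Since E = E° − (0.0592/n)·log Q, log Q = n(E° − E)/0.0592 = −5.541.
The balanced reaction is Pt^2+(aq) + 2 Ag(s) → Pt(s) + 2 Ag^+(aq), so Q = [Ag^+(aq)]^2 / [Pt^2+(aq)].
Isolating [Ag^+(aq)] in Q = 10^{−5.541} yields log [Ag^+(aq)] = −3.209, i.e. 0.00062 M.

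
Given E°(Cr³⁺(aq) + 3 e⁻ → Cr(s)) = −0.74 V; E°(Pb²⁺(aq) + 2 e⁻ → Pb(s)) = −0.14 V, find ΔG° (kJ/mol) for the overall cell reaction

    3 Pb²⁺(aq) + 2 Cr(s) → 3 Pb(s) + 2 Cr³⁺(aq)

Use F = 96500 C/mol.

In the reaction as written Pb²⁺(aq) is reduced, so the Pb²⁺/Pb couple is the cathode and Cr³⁺/Cr is the anode.
E°cell = −0.14 − (−0.74) = +0.60 V; balancing electrons gives n = 6.
ΔG° = −nFE°cell = −(6)(96500)(+0.60) J/mol = −347 kJ/mol.

−347 kJ/mol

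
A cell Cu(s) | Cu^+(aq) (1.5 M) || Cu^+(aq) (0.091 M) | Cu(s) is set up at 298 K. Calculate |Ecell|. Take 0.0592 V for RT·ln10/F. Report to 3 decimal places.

For a concentration cell E°cell = 0, since both electrodes use the same couple.
The compartment with the higher Cu^+(aq) concentration (1.5 M) acts as the cathode; ions are reduced there and produced at the dilute (0.091 M) anode.
With n = 1, Ecell = −(0.0592/1)·log([dilute]/[conc]) = −(0.0592/1)·log(0.091/1.5) = +0.072 V.

0.072 V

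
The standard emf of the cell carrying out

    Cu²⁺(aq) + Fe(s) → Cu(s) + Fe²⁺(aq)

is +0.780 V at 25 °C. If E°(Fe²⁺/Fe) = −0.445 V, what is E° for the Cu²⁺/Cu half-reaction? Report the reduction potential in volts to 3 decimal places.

In the reaction as written the Cu²⁺/Cu couple is reduced (cathode) and Fe²⁺/Fe is oxidized (anode), so E°cell = E°(Cu²⁺/Cu) − E°(Fe²⁺/Fe).
E°(Cu²⁺/Cu) = E°cell + E°(anode) = +0.780 + (−0.445) = +0.335 V.

+0.335 V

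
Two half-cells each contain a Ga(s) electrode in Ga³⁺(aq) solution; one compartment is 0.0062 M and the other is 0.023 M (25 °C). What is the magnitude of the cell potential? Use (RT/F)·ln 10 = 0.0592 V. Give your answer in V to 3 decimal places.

0.011 V

For a concentration cell E°cell = 0, since both electrodes use the same couple.
The compartment with the higher Ga³⁺(aq) concentration (0.023 M) acts as the cathode; ions are reduced there and produced at the dilute (0.0062 M) anode.
With n = 3, Ecell = −(0.0592/3)·log([dilute]/[conc]) = −(0.0592/3)·log(0.0062/0.023) = +0.011 V.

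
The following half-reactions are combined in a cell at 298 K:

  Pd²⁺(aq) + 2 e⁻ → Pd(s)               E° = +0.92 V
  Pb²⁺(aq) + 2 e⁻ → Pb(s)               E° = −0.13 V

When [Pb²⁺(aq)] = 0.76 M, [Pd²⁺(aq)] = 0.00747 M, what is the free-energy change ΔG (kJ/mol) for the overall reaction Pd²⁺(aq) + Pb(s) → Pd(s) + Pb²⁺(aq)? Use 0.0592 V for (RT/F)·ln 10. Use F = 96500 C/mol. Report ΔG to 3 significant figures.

−191 kJ/mol

With Pd²⁺/Pd reduced at the cathode, E°cell = +0.92 − (−0.13) = +1.05 V and n = 2.
Q = [Pb²⁺(aq)] / [Pd²⁺(aq)] = 102, so log Q = 2.007 and E = +1.05 − (0.0592/2)(2.007) = +0.9906 V.
Then ΔG = −nFE = −2 × 96500 × +0.9906 J/mol = −191 kJ/mol.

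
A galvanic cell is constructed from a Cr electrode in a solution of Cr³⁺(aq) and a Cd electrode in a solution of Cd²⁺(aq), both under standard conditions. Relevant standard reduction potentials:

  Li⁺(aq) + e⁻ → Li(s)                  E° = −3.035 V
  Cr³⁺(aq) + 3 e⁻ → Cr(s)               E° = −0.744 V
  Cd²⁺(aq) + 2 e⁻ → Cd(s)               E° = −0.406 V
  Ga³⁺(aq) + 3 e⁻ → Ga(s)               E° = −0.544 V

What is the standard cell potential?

Of the two couples in this cell, the one with the more positive reduction potential is reduced at the cathode: here that is Cd²⁺/Cd (−0.406 V); Cr³⁺/Cr (−0.744 V) is the anode.
E°cell = E°(cathode) − E°(anode) = −0.406 − (−0.744) = +0.338 V.

+0.338 V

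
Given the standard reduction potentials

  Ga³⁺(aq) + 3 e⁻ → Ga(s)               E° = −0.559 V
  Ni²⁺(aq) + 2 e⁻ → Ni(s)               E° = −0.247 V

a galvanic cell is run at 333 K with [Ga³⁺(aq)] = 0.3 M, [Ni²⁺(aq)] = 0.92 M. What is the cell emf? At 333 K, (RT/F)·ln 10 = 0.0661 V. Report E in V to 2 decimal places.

Ni²⁺/Ni is reduced (cathode, E° = −0.247 V) and Ga³⁺/Ga is oxidized (anode).
The standard potential is −0.247 − (−0.559) = +0.312 V and the balanced reaction transfers n = 6 electrons.
For the overall reaction 3 Ni²⁺(aq) + 2 Ga(s) → 3 Ni(s) + 2 Ga³⁺(aq), Q = [Ga³⁺(aq)]^2 / [Ni²⁺(aq)]^3 = 0.116, giving log Q = −0.937.
Applying E = E° − (RT ln10/nF)·log Q gives +0.312 − (0.0661/6)(−0.937) = +0.32 V.

+0.32 V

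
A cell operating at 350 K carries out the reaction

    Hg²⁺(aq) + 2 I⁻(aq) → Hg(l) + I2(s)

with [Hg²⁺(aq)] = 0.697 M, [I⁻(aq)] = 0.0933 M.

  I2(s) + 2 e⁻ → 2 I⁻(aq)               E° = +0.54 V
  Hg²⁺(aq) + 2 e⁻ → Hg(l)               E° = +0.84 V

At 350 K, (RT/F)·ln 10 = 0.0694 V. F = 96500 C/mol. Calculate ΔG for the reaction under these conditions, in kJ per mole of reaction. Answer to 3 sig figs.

E°cell = +0.84 − (+0.54) = +0.30 V; the balanced reaction transfers n = 2 electrons.
Q = 1 / ([Hg²⁺(aq)]·[I⁻(aq)]^2) = 165, so log Q = 2.217 and E = +0.30 − (0.0694/2)(2.217) = +0.2231 V.
Finally ΔG = −nFE = −(2)(96500 C/mol)(+0.2231 V) = −43.1 kJ/mol.

−43.1 kJ/mol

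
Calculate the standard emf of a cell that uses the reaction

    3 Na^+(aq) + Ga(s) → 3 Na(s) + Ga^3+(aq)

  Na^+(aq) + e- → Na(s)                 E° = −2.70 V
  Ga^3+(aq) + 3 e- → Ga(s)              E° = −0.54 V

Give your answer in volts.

−2.16 V

Na^+(aq) gains electrons, so the Na⁺/Na couple is the cathode; the Ga³⁺/Ga couple is the anode.
E°cell = E°(cathode) − E°(anode) = −2.70 − (−0.54) = −2.16 V.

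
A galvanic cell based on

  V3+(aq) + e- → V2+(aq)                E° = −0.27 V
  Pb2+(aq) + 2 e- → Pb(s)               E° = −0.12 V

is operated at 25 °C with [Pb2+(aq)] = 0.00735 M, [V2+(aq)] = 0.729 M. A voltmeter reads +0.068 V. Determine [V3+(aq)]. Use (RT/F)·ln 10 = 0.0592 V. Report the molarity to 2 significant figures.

1.5 M

Pb²⁺/Pb is the cathode (higher E°); E°cell = −0.12 − (−0.27) = +0.15 V with n = 2.
From the Nernst equation, log Q = n(E° − E)/0.0592 = 2·(+0.15 − (+0.068))/0.0592 = 2.770.
Balancing electrons gives Pb2+(aq) + 2 V2+(aq) → Pb(s) + 2 V3+(aq); thus Q = [V3+(aq)]^2 / ([Pb2+(aq)]·[V2+(aq)]^2).
Substituting the known concentrations and solving, log [V3+(aq)] = 0.181 and [V3+(aq)] = 1.5 M.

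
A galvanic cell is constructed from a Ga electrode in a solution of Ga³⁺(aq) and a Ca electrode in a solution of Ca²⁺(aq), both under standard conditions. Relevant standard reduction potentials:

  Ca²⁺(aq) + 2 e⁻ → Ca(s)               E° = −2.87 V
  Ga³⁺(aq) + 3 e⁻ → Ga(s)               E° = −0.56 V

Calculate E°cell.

+2.31 V

Of the two couples in this cell, the one with the more positive reduction potential is reduced at the cathode: here that is Ga³⁺/Ga (−0.56 V); Ca²⁺/Ca (−2.87 V) is the anode.
E°cell = E°(cathode) − E°(anode) = −0.56 − (−2.87) = +2.31 V.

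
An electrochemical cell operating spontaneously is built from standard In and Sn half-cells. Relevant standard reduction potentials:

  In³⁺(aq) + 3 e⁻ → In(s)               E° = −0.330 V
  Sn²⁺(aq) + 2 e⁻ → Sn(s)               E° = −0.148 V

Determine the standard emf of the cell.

+0.182 V

Of the two couples in this cell, the one with the more positive reduction potential is reduced at the cathode: here that is Sn²⁺/Sn (−0.148 V); In³⁺/In (−0.330 V) is the anode.
E°cell = E°(cathode) − E°(anode) = −0.148 − (−0.330) = +0.182 V.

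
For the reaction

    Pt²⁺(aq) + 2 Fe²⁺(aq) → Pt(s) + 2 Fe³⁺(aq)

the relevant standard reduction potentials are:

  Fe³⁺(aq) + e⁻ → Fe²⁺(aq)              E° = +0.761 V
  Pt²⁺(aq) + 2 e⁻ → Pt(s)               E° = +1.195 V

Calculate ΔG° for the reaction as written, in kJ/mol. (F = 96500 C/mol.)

−83.8 kJ/mol

In the reaction as written Pt²⁺(aq) is reduced, so the Pt²⁺/Pt couple is the cathode and Fe³⁺/Fe²⁺ is the anode.
E°cell = +1.195 − (+0.761) = +0.434 V; balancing electrons gives n = 2.
ΔG° = −nFE°cell = −(2)(96500)(+0.434) J/mol = −83.8 kJ/mol.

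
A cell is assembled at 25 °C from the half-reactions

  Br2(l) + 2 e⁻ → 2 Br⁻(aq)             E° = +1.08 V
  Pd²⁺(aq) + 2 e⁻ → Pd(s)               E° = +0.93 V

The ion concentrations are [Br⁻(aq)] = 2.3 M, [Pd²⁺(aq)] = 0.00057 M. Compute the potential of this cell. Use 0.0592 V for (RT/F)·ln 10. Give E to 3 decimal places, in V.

The Br₂/Br⁻ couple has the more positive E°, so it is the cathode; Pd²⁺/Pd is the anode.
The standard potential is +1.08 − (+0.93) = +0.15 V and the balanced reaction transfers n = 2 electrons.
For the overall reaction Br2(l) + Pd(s) → 2 Br⁻(aq) + Pd²⁺(aq), Q = [Br⁻(aq)]^2·[Pd²⁺(aq)] = 0.00302, giving log Q = −2.521.
Applying E = E° − (RT ln10/nF)·log Q gives +0.15 − (0.0592/2)(−2.521) = +0.225 V.

+0.225 V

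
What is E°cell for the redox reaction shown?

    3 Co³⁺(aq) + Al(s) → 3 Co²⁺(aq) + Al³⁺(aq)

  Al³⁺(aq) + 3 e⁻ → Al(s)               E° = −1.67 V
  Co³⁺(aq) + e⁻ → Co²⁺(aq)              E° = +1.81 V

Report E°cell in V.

+3.48 V

In the reaction as written, Co³⁺(aq) is reduced (cathode) and Al³⁺(aq) is produced by oxidation at the anode.
E°cell = E°(cathode) − E°(anode) = +1.81 − (−1.67) = +3.48 V.
The positive value indicates the reaction is spontaneous as written.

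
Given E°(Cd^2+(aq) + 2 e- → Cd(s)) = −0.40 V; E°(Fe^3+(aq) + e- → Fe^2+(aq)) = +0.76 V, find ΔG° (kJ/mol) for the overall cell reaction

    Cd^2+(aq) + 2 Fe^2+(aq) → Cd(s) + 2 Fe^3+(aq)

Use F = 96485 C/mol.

+224 kJ/mol

In the reaction as written Cd^2+(aq) is reduced, so the Cd²⁺/Cd couple is the cathode and Fe³⁺/Fe²⁺ is the anode.
E°cell = −0.40 − (+0.76) = −1.16 V; balancing electrons gives n = 2.
ΔG° = −nFE°cell = −(2)(96485)(−1.16) J/mol = +224 kJ/mol.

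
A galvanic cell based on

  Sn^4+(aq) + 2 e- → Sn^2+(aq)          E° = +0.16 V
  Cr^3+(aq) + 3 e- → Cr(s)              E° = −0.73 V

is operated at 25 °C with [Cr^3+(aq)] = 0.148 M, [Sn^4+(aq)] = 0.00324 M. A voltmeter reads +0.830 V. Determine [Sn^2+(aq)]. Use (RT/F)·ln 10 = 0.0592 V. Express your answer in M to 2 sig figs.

The Sn⁴⁺/Sn²⁺ couple has the larger reduction potential, so it is the cathode: E°cell = +0.16 − (−0.73) = +0.89 V and n = 6.
Rearranging E = E° − (0.0592/n)·log Q gives log Q = 6(+0.89 − (+0.830))/0.0592 = 6.081.
The balanced reaction is 3 Sn^4+(aq) + 2 Cr(s) → 3 Sn^2+(aq) + 2 Cr^3+(aq), so Q = ([Sn^2+(aq)]^3·[Cr^3+(aq)]^2) / [Sn^4+(aq)]^3.
Solving for the unknown gives log [Sn^2+(aq)] = 0.091, so [Sn^2+(aq)] ≈ 1.2 M.

1.2 M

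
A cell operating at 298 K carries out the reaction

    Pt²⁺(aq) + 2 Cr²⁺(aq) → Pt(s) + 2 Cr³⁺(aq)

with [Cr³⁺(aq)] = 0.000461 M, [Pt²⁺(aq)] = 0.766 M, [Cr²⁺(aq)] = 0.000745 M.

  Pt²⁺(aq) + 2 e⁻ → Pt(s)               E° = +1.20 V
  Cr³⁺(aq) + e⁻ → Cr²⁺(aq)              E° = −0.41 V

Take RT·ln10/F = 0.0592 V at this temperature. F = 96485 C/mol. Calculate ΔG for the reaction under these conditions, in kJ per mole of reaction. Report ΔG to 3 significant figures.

−312 kJ/mol

The standard cell potential is +1.20 − (−0.41) = +1.61 V, with n = 2 electrons in the balanced equation.
Here Q = [Cr³⁺(aq)]^2 / ([Pt²⁺(aq)]·[Cr²⁺(aq)]^2) = 0.5 (log Q = −0.301), giving E = +1.61 − (0.0592/2)·(−0.301) = +1.6189 V.
ΔG = −nFE = −(2)(96485)(+1.6189) J/mol = −312 kJ/mol.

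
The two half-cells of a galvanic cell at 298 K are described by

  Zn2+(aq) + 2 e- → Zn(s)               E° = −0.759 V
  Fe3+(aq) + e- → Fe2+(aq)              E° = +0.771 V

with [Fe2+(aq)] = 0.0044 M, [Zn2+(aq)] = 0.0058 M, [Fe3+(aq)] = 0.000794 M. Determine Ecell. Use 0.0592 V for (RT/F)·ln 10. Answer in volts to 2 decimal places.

Since E°(Fe³⁺/Fe²⁺) > E°(Zn²⁺/Zn), Fe³⁺/Fe²⁺ serves as the cathode.
The standard potential is +0.771 − (−0.759) = +1.530 V and the balanced reaction transfers n = 2 electrons.
The balanced reaction is 2 Fe3+(aq) + Zn(s) → 2 Fe2+(aq) + Zn2+(aq), so Q = ([Fe2+(aq)]^2·[Zn2+(aq)]) / [Fe3+(aq)]^2 = 0.178 and log Q = −0.749.
E = E° − (0.0592/n)·log Q = +1.530 − (0.0592/2)(−0.749) = +1.55 V.

+1.55 V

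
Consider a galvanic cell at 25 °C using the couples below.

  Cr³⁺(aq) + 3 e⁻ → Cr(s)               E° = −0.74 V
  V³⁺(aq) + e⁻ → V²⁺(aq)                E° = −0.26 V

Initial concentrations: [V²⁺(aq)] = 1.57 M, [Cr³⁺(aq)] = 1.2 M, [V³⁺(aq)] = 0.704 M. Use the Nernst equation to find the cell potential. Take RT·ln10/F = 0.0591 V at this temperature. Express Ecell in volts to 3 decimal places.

Since E°(V³⁺/V²⁺) > E°(Cr³⁺/Cr), V³⁺/V²⁺ serves as the cathode.
E°cell = E°cat − E°an = −0.26 − (−0.74) = +0.48 V; n = 3.
Balancing gives 3 V³⁺(aq) + Cr(s) → 3 V²⁺(aq) + Cr³⁺(aq); hence Q = ([V²⁺(aq)]^3·[Cr³⁺(aq)]) / [V³⁺(aq)]^3 = 13.3 (log Q = 1.124).
Applying E = E° − (RT ln10/nF)·log Q gives +0.48 − (0.0591/3)(1.124) = +0.458 V.

+0.458 V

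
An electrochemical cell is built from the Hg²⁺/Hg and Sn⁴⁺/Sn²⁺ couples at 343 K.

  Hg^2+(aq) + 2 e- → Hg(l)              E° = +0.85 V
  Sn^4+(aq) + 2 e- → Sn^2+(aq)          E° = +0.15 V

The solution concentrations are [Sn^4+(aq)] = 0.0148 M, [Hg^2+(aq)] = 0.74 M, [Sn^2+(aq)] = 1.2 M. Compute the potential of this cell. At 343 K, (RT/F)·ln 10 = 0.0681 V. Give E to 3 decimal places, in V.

+0.761 V

The Hg²⁺/Hg couple has the more positive E°, so it is the cathode; Sn⁴⁺/Sn²⁺ is the anode.
E°cell = E°cat − E°an = +0.85 − (+0.15) = +0.70 V; n = 2.
For the overall reaction Hg^2+(aq) + Sn^2+(aq) → Hg(l) + Sn^4+(aq), Q = [Sn^4+(aq)] / ([Hg^2+(aq)]·[Sn^2+(aq)]) = 0.0167, giving log Q = −1.778.
E = E° − (0.0681/n)·log Q = +0.70 − (0.0681/2)(−1.778) = +0.761 V.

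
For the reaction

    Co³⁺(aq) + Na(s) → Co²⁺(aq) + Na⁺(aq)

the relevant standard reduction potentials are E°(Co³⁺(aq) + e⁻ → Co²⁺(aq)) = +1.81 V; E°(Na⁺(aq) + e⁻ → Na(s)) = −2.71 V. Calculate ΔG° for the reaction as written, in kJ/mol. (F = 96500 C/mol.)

−436 kJ/mol

In the reaction as written Co³⁺(aq) is reduced, so the Co³⁺/Co²⁺ couple is the cathode and Na⁺/Na is the anode.
E°cell = +1.81 − (−2.71) = +4.52 V; balancing electrons gives n = 1.
ΔG° = −nFE°cell = −(1)(96500)(+4.52) J/mol = −436 kJ/mol.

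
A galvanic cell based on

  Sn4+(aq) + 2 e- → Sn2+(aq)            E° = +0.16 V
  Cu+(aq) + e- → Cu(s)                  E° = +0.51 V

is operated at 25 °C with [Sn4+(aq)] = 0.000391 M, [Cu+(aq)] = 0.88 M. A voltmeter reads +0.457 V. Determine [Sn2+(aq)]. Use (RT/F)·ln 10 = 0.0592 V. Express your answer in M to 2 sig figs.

The Cu⁺/Cu couple has the larger reduction potential, so it is the cathode: E°cell = +0.51 − (+0.16) = +0.35 V and n = 2.
Rearranging E = E° − (0.0592/n)·log Q gives log Q = 2(+0.35 − (+0.457))/0.0592 = −3.615.
The balanced reaction is 2 Cu+(aq) + Sn2+(aq) → 2 Cu(s) + Sn4+(aq), so Q = [Sn4+(aq)] / ([Cu+(aq)]^2·[Sn2+(aq)]).
Substituting the known concentrations and solving, log [Sn2+(aq)] = 0.318 and [Sn2+(aq)] = 2.1 M.

2.1 M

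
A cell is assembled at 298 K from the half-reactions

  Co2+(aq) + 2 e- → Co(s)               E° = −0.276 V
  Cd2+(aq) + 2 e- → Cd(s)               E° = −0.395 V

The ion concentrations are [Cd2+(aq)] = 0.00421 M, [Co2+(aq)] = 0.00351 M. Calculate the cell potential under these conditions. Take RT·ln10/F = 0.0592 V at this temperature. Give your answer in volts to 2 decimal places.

+0.12 V

The Co²⁺/Co couple has the more positive E°, so it is the cathode; Cd²⁺/Cd is the anode.
The standard potential is −0.276 − (−0.395) = +0.119 V and the balanced reaction transfers n = 2 electrons.
Balancing gives Co2+(aq) + Cd(s) → Co(s) + Cd2+(aq); hence Q = [Cd2+(aq)] / [Co2+(aq)] = 1.2 (log Q = 0.079).
E = E° − (0.0592/n)·log Q = +0.119 − (0.0592/2)(0.079) = +0.12 V.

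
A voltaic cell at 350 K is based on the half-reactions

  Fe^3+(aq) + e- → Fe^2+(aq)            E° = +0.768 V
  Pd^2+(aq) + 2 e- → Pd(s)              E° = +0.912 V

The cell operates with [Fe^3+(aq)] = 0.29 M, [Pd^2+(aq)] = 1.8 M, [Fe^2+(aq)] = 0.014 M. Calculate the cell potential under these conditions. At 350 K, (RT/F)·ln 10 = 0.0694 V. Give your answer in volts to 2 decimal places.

+0.06 V

Since E°(Pd²⁺/Pd) > E°(Fe³⁺/Fe²⁺), Pd²⁺/Pd serves as the cathode.
E°cell = E°cat − E°an = +0.912 − (+0.768) = +0.144 V; n = 2.
For the overall reaction Pd^2+(aq) + 2 Fe^2+(aq) → Pd(s) + 2 Fe^3+(aq), Q = [Fe^3+(aq)]^2 / ([Pd^2+(aq)]·[Fe^2+(aq)]^2) = 238, giving log Q = 2.377.
Applying E = E° − (RT ln10/nF)·log Q gives +0.144 − (0.0694/2)(2.377) = +0.06 V.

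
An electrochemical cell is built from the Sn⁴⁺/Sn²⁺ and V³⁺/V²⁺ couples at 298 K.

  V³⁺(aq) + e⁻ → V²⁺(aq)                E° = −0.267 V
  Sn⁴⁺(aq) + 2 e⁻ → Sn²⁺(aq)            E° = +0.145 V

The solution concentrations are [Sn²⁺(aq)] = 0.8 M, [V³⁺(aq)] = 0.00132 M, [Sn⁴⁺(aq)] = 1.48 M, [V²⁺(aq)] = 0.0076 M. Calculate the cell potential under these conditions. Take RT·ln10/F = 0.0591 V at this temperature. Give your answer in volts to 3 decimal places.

+0.465 V

Sn⁴⁺/Sn²⁺ is reduced (cathode, E° = +0.145 V) and V³⁺/V²⁺ is oxidized (anode).
E°cell = E°cat − E°an = +0.145 − (−0.267) = +0.412 V; n = 2.
For the overall reaction Sn⁴⁺(aq) + 2 V²⁺(aq) → Sn²⁺(aq) + 2 V³⁺(aq), Q = ([Sn²⁺(aq)]·[V³⁺(aq)]^2) / ([Sn⁴⁺(aq)]·[V²⁺(aq)]^2) = 0.0163, giving log Q = −1.788.
By the Nernst equation, E = +0.412 − (0.0591/2)·(−1.788) = +0.465 V.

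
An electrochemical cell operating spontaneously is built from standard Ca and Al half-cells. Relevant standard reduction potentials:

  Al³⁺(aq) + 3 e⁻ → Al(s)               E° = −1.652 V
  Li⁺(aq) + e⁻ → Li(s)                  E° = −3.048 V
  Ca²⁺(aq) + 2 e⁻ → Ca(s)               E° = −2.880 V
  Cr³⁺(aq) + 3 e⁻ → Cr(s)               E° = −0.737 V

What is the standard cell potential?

The Al³⁺/Al couple has the higher E°, so Al ion is reduced (cathode) and Ca is oxidized (anode).
E°cell = E°(cathode) − E°(anode) = −1.652 − (−2.880) = +1.228 V.

+1.228 V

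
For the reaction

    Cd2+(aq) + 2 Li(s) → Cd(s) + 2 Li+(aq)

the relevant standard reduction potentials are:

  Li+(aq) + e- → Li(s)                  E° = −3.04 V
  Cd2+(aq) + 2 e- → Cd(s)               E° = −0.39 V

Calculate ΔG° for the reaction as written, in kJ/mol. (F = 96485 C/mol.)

In the reaction as written Cd2+(aq) is reduced, so the Cd²⁺/Cd couple is the cathode and Li⁺/Li is the anode.
E°cell = −0.39 − (−3.04) = +2.65 V; balancing electrons gives n = 2.
ΔG° = −nFE°cell = −(2)(96485)(+2.65) J/mol = −511 kJ/mol.

−511 kJ/mol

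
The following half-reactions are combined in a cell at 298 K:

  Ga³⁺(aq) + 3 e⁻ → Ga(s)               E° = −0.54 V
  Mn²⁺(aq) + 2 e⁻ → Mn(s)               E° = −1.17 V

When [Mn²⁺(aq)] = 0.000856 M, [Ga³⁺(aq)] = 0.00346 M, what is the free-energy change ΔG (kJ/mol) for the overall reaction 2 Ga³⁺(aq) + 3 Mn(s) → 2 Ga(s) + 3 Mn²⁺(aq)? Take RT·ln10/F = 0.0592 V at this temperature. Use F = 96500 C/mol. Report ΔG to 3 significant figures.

−389 kJ/mol

With Ga³⁺/Ga reduced at the cathode, E°cell = −0.54 − (−1.17) = +0.63 V and n = 6.
The reaction quotient is [Mn²⁺(aq)]^3 / [Ga³⁺(aq)]^2 = 5.24×10^−5; by Nernst, E = +0.63 − (0.0592/6)(−4.281) = +0.6722 V.
ΔG = −nFE = −(6)(96500)(+0.6722) J/mol = −389 kJ/mol.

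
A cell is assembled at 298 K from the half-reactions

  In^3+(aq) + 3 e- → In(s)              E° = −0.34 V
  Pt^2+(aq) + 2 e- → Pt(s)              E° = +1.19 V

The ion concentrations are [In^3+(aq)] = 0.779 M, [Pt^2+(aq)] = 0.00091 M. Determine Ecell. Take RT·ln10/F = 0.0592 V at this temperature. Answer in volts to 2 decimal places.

+1.44 V

Since E°(Pt²⁺/Pt) > E°(In³⁺/In), Pt²⁺/Pt serves as the cathode.
The standard potential is +1.19 − (−0.34) = +1.53 V and the balanced reaction transfers n = 6 electrons.
The balanced reaction is 3 Pt^2+(aq) + 2 In(s) → 3 Pt(s) + 2 In^3+(aq), so Q = [In^3+(aq)]^2 / [Pt^2+(aq)]^3 = 8.05×10^8 and log Q = 8.906.
Applying E = E° − (RT ln10/nF)·log Q gives +1.53 − (0.0592/6)(8.906) = +1.44 V.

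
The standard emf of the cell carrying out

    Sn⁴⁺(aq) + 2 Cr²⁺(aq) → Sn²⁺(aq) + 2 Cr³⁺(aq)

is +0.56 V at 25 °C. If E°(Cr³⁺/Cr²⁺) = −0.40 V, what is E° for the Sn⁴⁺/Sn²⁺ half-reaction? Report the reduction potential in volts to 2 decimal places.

+0.16 V

In the reaction as written the Sn⁴⁺/Sn²⁺ couple is reduced (cathode) and Cr³⁺/Cr²⁺ is oxidized (anode), so E°cell = E°(Sn⁴⁺/Sn²⁺) − E°(Cr³⁺/Cr²⁺).
E°(Sn⁴⁺/Sn²⁺) = E°cell + E°(anode) = +0.56 + (−0.40) = +0.16 V.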